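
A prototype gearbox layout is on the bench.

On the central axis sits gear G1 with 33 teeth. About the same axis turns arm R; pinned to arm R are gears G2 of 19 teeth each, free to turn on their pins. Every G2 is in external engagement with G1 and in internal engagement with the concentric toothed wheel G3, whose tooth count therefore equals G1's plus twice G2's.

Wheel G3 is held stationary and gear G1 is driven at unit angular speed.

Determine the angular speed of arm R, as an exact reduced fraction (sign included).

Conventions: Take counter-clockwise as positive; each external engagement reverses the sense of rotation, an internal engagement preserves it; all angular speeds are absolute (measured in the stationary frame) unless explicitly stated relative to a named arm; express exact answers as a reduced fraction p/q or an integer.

33/104

recognized (axles ride arm R): planetary set, 33/19/71 teeth
ring teeth: 33 + 2·19 = 71
33(ω_sun−ω_arm) = −71(ω_ring−ω_arm),  ω_ring = 0, ω_sun = 1
33(1−ω_arm) = −71(0−ω_arm)  ⇒  104·ω_arm = 33  ⇒  ω_arm = 33/104
exact speed ratio = 33/104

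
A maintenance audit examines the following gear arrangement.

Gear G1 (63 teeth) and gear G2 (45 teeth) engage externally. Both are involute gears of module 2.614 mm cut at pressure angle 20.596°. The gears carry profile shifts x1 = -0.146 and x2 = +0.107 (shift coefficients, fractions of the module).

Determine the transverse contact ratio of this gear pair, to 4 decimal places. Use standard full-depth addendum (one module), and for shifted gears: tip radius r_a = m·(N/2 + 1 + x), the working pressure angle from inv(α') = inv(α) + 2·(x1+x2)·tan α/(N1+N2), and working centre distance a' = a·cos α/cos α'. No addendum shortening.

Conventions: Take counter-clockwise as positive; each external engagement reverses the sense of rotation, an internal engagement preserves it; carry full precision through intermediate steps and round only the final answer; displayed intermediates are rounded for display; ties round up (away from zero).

1.7322

class = single-mesh tooth geometry [involute pair 63T × 45T, m = 2.614]
base radii: r_b1 = 77.078101, r_b2 = 55.055786
tip radii: r_a1 = 84.573356, r_a2 = 61.708698
inv(α') = inv(20.596°) + 2·(-0.146+0.107)·tan α/(63+45) = 0.01605619  ⇒  α' = 20.48524°
a' = a·cos α / cos α' = 141.1560·cos 20.596°/cos 20.48524° = 141.053791
action lengths: √(r_a1²−r_b1²) = 34.808317, √(r_a2²−r_b2²) = 27.871559
base pitch p_b = π·m·cos α = 7.687238
CR = (34.808317 + 27.871559 − 141.053791·sin 20.48524°)/7.687238 = 1.732201
contact ratio ≈ 1.7322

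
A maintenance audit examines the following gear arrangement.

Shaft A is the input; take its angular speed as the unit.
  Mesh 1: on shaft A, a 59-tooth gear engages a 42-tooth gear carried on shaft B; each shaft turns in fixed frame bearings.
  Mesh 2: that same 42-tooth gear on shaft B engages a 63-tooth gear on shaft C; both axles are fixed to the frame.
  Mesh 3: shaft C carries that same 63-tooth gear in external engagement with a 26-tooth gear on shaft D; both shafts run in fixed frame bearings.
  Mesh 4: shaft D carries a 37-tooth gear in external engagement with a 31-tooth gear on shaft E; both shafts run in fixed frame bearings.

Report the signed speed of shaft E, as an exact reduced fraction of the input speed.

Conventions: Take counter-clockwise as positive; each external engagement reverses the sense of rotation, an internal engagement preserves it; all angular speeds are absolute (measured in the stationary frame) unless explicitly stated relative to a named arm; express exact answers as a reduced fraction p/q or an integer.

4-mesh fixed-axis compound train (all bearings frame-fixed)
mesh 1 [59T→42T]: |ω|/ω_in = 1×59/42 = 59/42, sense flips to −
mesh 2 [42T→63T]: |ω|/ω_in = (59/42)×42/63 = 59/63, sense flips to +
mesh 3 [63T→26T]: |ω|/ω_in = (59/63)×63/26 = 59/26, sense flips to −
mesh 4 [37T→31T]: |ω|/ω_in = (59/26)×37/31 = 2183/806, sense flips to +
signed output speed (× input speed) = 2183/806

2183/806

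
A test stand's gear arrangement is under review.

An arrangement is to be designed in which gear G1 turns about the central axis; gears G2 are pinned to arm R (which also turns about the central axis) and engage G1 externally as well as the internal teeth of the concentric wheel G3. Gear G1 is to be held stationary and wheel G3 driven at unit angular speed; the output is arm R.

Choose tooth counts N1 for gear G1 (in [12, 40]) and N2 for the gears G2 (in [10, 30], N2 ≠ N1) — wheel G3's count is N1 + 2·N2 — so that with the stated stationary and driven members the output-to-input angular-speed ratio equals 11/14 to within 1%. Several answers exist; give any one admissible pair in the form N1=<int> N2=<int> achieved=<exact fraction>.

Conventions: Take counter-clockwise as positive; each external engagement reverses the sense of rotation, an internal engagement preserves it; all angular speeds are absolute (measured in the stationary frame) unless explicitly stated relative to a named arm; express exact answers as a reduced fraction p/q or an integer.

topology: planetary set — design target 11/14, arm = carrier (Willis)
Willis with ω_sun = 0: ω_arm/ω_ring = N3/(N1+N3); set equal to 11/14  ⇒  N3/N1 = (11/14)/(1 − 11/14) = 11/3
N3 = N1 + 2·N2  ⇒  N2/N1 = (N3/N1 − 1)/2 = (11/3 − 1)/2 = 4/3
smallest multiple with N1 ≥ 12 and N2 ≥ 10: k = 4  ⇒  N1 = 4·3 = 12, N2 = 4·4 = 16 (N1 ≤ 40, N2 ≤ 30, N2 ≠ N1 ✓), N3 = 12 + 2·16 = 44
check: N3/(N1+N3) with N1 = 12, N3 = 44 gives 11/14; |achieved − target| = 0 ≤ 11/1400 ✓

N1=12 N2=16 achieved=11/14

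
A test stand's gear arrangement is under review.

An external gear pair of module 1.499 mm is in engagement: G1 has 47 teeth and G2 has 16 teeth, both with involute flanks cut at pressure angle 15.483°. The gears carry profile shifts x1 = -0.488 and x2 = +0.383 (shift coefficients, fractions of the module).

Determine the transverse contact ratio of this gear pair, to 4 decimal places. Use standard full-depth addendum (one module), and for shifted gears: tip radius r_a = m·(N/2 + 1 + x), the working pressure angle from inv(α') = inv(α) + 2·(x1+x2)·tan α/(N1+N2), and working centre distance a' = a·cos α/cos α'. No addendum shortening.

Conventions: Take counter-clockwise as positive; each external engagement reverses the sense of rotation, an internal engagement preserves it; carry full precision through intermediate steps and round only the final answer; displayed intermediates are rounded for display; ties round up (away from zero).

1.7608

single-mesh involute tooth geometry (47T engaging 16T at module 1.499)
base radii: r_b1 = 33.948120, r_b2 = 11.556807
tip radii: r_a1 = 35.993988, r_a2 = 14.065117
inv(α') = inv(15.483°) + 2·(-0.488+0.383)·tan α/(47+16) = 0.00585237  ⇒  α' = 14.75859°
a' = a·cos α / cos α' = 47.2185·cos 15.483°/cos 14.75859° = 47.057458
action lengths: √(r_a1²−r_b1²) = 11.962121, √(r_a2²−r_b2²) = 8.016716
base pitch p_b = π·m·cos α = 4.538347
CR = (11.962121 + 8.016716 − 47.057458·sin 14.75859°)/4.538347 = 1.760793
contact ratio ≈ 1.7608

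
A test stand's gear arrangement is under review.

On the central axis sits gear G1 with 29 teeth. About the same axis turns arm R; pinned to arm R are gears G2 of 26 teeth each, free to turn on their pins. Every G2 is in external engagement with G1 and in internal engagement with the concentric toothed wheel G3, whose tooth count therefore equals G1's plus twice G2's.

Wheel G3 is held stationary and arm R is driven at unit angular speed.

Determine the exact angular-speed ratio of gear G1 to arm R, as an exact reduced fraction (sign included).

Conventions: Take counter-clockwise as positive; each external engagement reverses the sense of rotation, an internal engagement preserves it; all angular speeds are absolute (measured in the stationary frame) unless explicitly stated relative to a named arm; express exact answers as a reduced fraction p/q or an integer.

recognized (axles ride arm R): planetary set, 29/26/81 teeth
ring teeth: 29 + 2·26 = 81
29(ω_sun−ω_arm) = −81(ω_ring−ω_arm),  ω_ring = 0, ω_arm = 1
ω_sun = 1 − (81/29)(0−1) = 110/29
ω_out/ω_in = 110/29

110/29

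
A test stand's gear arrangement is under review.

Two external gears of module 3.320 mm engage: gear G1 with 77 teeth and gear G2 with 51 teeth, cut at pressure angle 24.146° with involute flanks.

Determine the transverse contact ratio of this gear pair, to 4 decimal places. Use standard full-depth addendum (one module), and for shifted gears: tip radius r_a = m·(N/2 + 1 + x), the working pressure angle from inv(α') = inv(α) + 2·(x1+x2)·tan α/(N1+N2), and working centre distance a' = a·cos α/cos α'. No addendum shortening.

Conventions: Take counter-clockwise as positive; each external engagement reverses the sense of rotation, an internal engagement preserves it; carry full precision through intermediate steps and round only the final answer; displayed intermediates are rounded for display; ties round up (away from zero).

1.5897

class = single-mesh tooth geometry [involute pair 77T × 51T, m = 3.320]
base radii: r_b1 = 116.636524, r_b2 = 77.252763
tip radii: r_a1 = 131.140000, r_a2 = 87.980000
no profile shift: α' = α, a' = a
action lengths: √(r_a1²−r_b1²) = 59.946817, √(r_a2²−r_b2²) = 42.100963
base pitch p_b = π·m·cos α = 9.517518
CR = (59.946817 + 42.100963 − 212.480000·sin 24.14600°)/9.517518 = 1.589703
contact ratio ≈ 1.5897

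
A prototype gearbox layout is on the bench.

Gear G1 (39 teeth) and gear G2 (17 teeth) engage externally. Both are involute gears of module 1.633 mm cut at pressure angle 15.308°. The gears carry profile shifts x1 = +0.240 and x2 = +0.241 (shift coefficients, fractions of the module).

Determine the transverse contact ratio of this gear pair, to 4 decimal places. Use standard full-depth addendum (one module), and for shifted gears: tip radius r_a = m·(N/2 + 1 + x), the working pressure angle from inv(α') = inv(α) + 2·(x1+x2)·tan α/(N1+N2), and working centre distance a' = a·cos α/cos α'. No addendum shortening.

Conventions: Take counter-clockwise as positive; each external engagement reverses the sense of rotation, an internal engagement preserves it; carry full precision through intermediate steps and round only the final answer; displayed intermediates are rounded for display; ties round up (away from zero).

class = single-mesh tooth geometry [involute pair 39T × 17T, m = 1.633]
base radii: r_b1 = 30.713711, r_b2 = 13.388028
tip radii: r_a1 = 33.868420, r_a2 = 15.907053
inv(α') = inv(15.308°) + 2·(+0.240+0.241)·tan α/(39+17) = 0.01124623  ⇒  α' = 18.25962°
a' = a·cos α / cos α' = 45.7240·cos 15.308°/cos 18.25962° = 46.440162
action lengths: √(r_a1²−r_b1²) = 14.273677, √(r_a2²−r_b2²) = 8.590404
base pitch p_b = π·m·cos α = 4.948203
CR = (14.273677 + 8.590404 − 46.440162·sin 18.25962°)/4.948203 = 1.680064
contact ratio ≈ 1.6801

1.6801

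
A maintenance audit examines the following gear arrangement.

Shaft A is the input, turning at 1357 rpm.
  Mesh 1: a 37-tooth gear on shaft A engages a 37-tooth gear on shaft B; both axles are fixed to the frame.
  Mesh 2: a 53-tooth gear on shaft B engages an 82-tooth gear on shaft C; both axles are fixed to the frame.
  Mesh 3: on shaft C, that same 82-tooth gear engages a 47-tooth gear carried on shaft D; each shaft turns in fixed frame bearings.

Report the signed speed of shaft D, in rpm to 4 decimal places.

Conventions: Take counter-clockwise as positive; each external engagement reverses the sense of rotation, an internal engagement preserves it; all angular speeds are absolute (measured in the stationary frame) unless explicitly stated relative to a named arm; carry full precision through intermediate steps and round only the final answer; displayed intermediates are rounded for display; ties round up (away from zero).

class = fixed-axis compound train [3 meshes; 3 ratios multiply, 3 sense flips]
mesh 1 [37T→37T]: ω = 1357.0000×37/37 = 1357.0000 rpm, sense flips to −
mesh 2 [53T→82T]: ω = 1357.0000×53/82 = 877.0854 rpm, sense flips to +
mesh 3 [82T→47T]: ω = 877.0854×82/47 = 1530.2340 rpm, sense flips to −
signed output speed = -1530.2340 rpm

-1530.2340 rpm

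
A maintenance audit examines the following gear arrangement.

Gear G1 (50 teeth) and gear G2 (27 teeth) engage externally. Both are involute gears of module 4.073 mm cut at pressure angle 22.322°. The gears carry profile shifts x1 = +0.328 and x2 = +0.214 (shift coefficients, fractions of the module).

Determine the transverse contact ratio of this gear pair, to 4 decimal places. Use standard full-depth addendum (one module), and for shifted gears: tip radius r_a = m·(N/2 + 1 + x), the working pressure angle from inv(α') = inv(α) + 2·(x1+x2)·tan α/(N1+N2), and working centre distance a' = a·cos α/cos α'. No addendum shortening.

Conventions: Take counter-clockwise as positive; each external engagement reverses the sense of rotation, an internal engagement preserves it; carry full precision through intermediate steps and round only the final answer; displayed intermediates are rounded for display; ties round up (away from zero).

1.5201

recognized (one external pair, fixed centres): single-mesh tooth geometry, m = 4.073, N1 = 50, N2 = 27
base radii: r_b1 = 94.194637, r_b2 = 50.865104
tip radii: r_a1 = 107.233944, r_a2 = 59.930122
inv(α') = inv(22.322°) + 2·(+0.328+0.214)·tan α/(50+27) = 0.02676622  ⇒  α' = 24.11972°
a' = a·cos α / cos α' = 156.8105·cos 22.322°/cos 24.11972° = 158.935866
action lengths: √(r_a1²−r_b1²) = 51.249285, √(r_a2²−r_b2²) = 31.691651
base pitch p_b = π·m·cos α = 11.836847
CR = (51.249285 + 31.691651 − 158.935866·sin 24.11972°)/11.836847 = 1.520053
contact ratio ≈ 1.5201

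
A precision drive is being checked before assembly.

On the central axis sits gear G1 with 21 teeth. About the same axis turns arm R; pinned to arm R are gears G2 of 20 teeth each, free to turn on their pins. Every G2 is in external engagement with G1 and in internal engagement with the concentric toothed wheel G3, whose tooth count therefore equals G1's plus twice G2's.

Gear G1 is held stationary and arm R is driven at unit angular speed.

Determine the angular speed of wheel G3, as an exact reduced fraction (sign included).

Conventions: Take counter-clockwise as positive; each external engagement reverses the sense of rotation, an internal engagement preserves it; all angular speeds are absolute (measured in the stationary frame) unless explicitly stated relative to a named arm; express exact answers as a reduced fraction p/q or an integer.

class = planetary set [G3 = 21+2·20 = 61; Willis about the carrier]
ring teeth: 21 + 2·20 = 61
21(ω_sun−ω_arm) = −61(ω_ring−ω_arm),  ω_sun = 0, ω_arm = 1
ω_ring = 1 − (21/61)(0−1) = 82/61
exact speed ratio = 82/61

82/61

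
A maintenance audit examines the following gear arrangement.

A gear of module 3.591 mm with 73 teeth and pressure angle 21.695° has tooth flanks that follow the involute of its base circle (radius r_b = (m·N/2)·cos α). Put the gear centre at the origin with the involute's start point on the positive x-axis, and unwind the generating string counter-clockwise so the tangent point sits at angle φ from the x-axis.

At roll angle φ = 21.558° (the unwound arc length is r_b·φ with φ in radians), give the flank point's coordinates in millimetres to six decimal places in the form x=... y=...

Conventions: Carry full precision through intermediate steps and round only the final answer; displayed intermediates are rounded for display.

x=130.105015 y=2.131947

recognized (one wheel, involute flank): single-mesh tooth geometry, m = 3.591, N = 73
pitch radius r_p = m·N/2 = 3.591·73/2 = 131.071500
base radius r_b = r_p·cos α = 131.071500·cos 21.695° = 121.787029
roll angle φ = 21.558° = 0.37625808 rad
x = r_b·(cos φ + φ·sin φ) = 130.105015
y = r_b·(sin φ − φ·cos φ) = 2.131947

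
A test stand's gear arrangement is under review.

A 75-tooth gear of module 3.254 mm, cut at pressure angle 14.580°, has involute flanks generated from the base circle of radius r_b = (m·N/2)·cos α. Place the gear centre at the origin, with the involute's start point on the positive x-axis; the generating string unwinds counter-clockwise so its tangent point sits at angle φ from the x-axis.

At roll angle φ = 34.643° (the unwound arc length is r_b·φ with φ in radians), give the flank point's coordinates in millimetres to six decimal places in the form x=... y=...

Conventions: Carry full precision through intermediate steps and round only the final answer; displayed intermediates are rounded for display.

x=137.749034 y=8.387443

topology: single-mesh involute geometry — m = 3.254, N = 75
pitch radius r_p = m·N/2 = 3.254·75/2 = 122.025000
base radius r_b = r_p·cos α = 122.025000·cos 14.580° = 118.095441
roll angle φ = 34.643° = 0.60463441 rad
x = r_b·(cos φ + φ·sin φ) = 137.749034
y = r_b·(sin φ − φ·cos φ) = 8.387443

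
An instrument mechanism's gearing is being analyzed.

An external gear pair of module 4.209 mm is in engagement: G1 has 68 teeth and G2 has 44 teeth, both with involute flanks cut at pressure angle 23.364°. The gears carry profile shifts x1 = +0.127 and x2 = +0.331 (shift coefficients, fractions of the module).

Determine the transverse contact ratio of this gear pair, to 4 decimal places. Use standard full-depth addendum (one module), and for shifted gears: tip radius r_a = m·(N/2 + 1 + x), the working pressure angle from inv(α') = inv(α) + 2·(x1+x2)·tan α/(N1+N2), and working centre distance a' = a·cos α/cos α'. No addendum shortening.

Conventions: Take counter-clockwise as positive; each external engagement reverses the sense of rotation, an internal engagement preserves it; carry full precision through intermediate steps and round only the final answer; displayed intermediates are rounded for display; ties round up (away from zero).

class = single-mesh tooth geometry [involute pair 68T × 44T, m = 4.209]
base radii: r_b1 = 131.371878, r_b2 = 85.005333
tip radii: r_a1 = 147.849543, r_a2 = 98.200179
inv(α') = inv(23.364°) + 2·(+0.127+0.331)·tan α/(68+44) = 0.02774722  ⇒  α' = 24.39650°
a' = a·cos α / cos α' = 235.7040·cos 23.364°/cos 24.39650° = 237.592074
action lengths: √(r_a1²−r_b1²) = 67.830061, √(r_a2²−r_b2²) = 49.166743
base pitch p_b = π·m·cos α = 12.138733
CR = (67.830061 + 49.166743 − 237.592074·sin 24.39650°)/12.138733 = 1.553677
contact ratio ≈ 1.5537

1.5537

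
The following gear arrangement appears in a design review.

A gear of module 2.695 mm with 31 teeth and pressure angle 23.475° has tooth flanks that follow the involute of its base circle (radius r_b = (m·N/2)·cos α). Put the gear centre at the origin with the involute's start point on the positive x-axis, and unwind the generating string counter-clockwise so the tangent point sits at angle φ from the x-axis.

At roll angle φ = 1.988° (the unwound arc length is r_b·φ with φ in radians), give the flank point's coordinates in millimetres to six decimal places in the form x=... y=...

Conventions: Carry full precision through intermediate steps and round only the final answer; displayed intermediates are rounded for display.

x=38.338213 y=0.000533

class = single-mesh tooth geometry [base-circle involute, m = 2.695, 31T]
pitch radius r_p = m·N/2 = 2.695·31/2 = 41.772500
base radius r_b = r_p·cos α = 41.772500·cos 23.475° = 38.315156
roll angle φ = 1.988° = 0.03469715 rad
x = r_b·(cos φ + φ·sin φ) = 38.338213
y = r_b·(sin φ − φ·cos φ) = 0.000533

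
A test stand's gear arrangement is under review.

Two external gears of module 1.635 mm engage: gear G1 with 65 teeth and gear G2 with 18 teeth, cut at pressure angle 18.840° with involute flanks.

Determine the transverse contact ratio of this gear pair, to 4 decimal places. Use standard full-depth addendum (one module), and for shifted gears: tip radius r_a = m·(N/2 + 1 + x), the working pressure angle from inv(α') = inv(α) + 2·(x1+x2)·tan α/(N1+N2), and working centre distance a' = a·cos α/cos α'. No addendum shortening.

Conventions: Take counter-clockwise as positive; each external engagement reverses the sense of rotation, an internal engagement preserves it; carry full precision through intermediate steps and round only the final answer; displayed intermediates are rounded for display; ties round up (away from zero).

1.7185

class = single-mesh tooth geometry [involute pair 65T × 18T, m = 1.635]
base radii: r_b1 = 50.290608, r_b2 = 13.926630
tip radii: r_a1 = 54.772500, r_a2 = 16.350000
no profile shift: α' = α, a' = a
action lengths: √(r_a1²−r_b1²) = 21.699805, √(r_a2²−r_b2²) = 8.565715
base pitch p_b = π·m·cos α = 4.861311
CR = (21.699805 + 8.565715 − 67.852500·sin 18.84000°)/4.861311 = 1.718497
contact ratio ≈ 1.7185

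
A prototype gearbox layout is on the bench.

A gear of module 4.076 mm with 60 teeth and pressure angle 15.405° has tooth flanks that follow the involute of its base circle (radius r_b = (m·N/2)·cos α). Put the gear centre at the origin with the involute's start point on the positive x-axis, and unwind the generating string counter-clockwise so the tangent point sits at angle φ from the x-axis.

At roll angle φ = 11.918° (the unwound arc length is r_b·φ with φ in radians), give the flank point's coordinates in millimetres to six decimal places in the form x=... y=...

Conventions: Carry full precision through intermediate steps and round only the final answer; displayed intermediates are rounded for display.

class = single-mesh tooth geometry [base-circle involute, m = 4.076, 60T]
pitch radius r_p = m·N/2 = 4.076·60/2 = 122.280000
base radius r_b = r_p·cos α = 122.280000·cos 15.405° = 117.886752
roll angle φ = 11.918° = 0.20800834 rad
x = r_b·(cos φ + φ·sin φ) = 120.409562
y = r_b·(sin φ − φ·cos φ) = 0.352132

x=120.409562 y=0.352132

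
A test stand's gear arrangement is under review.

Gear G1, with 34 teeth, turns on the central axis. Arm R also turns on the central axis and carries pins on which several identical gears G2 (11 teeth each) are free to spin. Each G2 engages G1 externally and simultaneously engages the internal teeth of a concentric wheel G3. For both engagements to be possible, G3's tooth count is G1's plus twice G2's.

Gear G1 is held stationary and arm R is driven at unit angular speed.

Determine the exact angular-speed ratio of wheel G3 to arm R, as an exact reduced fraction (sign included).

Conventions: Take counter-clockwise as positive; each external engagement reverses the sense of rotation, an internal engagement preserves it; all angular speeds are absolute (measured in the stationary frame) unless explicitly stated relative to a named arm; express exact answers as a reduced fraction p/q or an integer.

45/28

class = planetary set [G3 = 34+2·11 = 56; Willis about the carrier]
ring teeth: 34 + 2·11 = 56
34(ω_sun−ω_arm) = −56(ω_ring−ω_arm),  ω_sun = 0, ω_arm = 1
ω_ring = 1 − (34/56)(0−1) = 45/28
ω_out/ω_in = 45/28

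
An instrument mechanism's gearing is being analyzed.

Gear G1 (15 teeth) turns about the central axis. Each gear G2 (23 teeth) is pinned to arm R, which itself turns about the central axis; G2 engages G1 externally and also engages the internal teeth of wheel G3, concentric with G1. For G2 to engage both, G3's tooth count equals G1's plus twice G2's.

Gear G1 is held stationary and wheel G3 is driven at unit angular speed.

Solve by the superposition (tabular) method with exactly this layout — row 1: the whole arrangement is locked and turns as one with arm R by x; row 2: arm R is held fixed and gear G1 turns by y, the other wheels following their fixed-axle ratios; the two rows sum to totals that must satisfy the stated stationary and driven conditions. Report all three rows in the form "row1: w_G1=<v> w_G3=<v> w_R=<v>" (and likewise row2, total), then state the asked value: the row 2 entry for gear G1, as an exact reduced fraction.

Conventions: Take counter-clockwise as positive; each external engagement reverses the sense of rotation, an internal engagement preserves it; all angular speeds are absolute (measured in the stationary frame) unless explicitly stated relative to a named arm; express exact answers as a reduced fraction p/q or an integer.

row1: w_G1=61/76 w_G3=61/76 w_R=61/76
row2: w_G1=-61/76 w_G3=15/76 w_R=0
total: w_G1=0 w_G3=1 w_R=61/76
asked value: -61/76

recognized (axles ride arm R): planetary set, 15/23/61 teeth
superposition row 1 [locked train]: every member turns x
row 2: sun turns y, ring = −(15/61)·y, arm 0
boundary: total ω_sun = x + y = 0 and total ω_ring = x − (15/61)·y = 1  ⇒  y = -61/76, x = 61/76
row 2 ring = −(15/61)·(-61/76) = 15/76
totals (row 1 + row 2): sun 61/76 + (-61/76) = 0, ring 61/76 + 15/76 = 1, arm 61/76 + 0 = 61/76
asked cell (row2, sun) = -61/76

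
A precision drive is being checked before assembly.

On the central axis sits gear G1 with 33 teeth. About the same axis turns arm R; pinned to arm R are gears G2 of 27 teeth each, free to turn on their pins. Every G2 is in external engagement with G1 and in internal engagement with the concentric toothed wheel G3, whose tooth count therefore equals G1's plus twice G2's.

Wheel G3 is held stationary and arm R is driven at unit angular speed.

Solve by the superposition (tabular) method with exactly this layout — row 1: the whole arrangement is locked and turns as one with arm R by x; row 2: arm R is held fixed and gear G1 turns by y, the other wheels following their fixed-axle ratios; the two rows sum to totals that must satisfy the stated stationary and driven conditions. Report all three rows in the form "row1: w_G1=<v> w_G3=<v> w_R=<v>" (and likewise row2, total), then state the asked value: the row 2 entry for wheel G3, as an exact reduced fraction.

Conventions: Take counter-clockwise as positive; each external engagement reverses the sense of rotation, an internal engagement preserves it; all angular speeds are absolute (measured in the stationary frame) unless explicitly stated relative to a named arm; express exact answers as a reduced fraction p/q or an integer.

recognized (axles ride arm R): planetary set, 33/27/87 teeth
row 1 (train locked, turned with arm): all members turn x
superposition row 2 [arm held]: sun y, ring −(33/87)·y, arm 0
boundary: total ω_ring = x − (33/87)·y = 0 and total ω_arm = x = 1  ⇒  y = 29/11, x = 1
row 2 ring = −(33/87)·29/11 = -1
totals (row 1 + row 2): sun 1 + 29/11 = 40/11, ring 1 + (-1) = 0, arm 1 + 0 = 1
asked cell (row2, ring) = -1

row1: w_G1=1 w_G3=1 w_R=1
row2: w_G1=29/11 w_G3=-1 w_R=0
total: w_G1=40/11 w_G3=0 w_R=1
asked value: -1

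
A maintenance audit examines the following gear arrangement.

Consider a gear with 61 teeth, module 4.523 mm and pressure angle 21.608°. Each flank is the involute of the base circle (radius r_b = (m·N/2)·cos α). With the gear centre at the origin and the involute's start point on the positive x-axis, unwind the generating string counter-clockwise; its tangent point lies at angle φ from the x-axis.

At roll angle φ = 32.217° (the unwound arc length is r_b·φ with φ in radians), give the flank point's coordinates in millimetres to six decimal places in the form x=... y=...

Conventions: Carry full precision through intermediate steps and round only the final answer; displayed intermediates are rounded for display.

recognized (one wheel, involute flank): single-mesh tooth geometry, m = 4.523, N = 61
pitch radius r_p = m·N/2 = 4.523·61/2 = 137.951500
base radius r_b = r_p·cos α = 137.951500·cos 21.608° = 128.256969
roll angle φ = 32.217° = 0.56229273 rad
x = r_b·(cos φ + φ·sin φ) = 146.957943
y = r_b·(sin φ − φ·cos φ) = 7.362974

x=146.957943 y=7.362974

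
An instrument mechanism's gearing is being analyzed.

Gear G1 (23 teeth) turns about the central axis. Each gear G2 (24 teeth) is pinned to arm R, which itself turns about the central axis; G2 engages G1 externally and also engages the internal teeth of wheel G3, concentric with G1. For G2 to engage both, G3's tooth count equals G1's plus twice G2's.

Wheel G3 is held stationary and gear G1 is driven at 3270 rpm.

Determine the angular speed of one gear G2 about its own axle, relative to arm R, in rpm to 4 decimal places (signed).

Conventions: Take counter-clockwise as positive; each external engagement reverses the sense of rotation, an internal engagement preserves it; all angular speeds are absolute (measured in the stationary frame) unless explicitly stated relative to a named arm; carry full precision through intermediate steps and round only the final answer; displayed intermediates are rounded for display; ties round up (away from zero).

topology: planetary set — G1 23T / G2 24T / G3 71T, arm = carrier (Willis)
normalise by the input: solve with ω_sun = 1, then scale by 3270 rpm
ring teeth: 23 + 2·24 = 71
23(ω_sun−ω_arm) = −71(ω_ring−ω_arm),  ω_ring = 0, ω_sun = 1
23(1−ω_arm) = −71(0−ω_arm)  ⇒  94·ω_arm = 23  ⇒  ω_arm = 23/94
sun–planet mesh: 23·(1−23/94) = −24·(ω_p−ω_arm)  ⇒  ω_p−ω_arm = -1633/2256
scale: ω_p−ω_arm = -1633/2256 × 3270 rpm = -2366.9814 rpm

-2366.9814 rpm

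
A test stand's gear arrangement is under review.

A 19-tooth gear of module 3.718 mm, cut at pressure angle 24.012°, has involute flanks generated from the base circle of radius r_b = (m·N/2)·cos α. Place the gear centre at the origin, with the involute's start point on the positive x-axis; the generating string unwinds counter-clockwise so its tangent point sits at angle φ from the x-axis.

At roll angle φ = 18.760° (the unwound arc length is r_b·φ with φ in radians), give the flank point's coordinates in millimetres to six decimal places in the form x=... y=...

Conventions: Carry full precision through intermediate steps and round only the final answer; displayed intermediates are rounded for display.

topology: single-mesh involute geometry — m = 3.718, N = 19
pitch radius r_p = m·N/2 = 3.718·19/2 = 35.321000
base radius r_b = r_p·cos α = 35.321000·cos 24.012° = 32.264330
roll angle φ = 18.760° = 0.32742377 rad
x = r_b·(cos φ + φ·sin φ) = 33.947722
y = r_b·(sin φ − φ·cos φ) = 0.373481

x=33.947722 y=0.373481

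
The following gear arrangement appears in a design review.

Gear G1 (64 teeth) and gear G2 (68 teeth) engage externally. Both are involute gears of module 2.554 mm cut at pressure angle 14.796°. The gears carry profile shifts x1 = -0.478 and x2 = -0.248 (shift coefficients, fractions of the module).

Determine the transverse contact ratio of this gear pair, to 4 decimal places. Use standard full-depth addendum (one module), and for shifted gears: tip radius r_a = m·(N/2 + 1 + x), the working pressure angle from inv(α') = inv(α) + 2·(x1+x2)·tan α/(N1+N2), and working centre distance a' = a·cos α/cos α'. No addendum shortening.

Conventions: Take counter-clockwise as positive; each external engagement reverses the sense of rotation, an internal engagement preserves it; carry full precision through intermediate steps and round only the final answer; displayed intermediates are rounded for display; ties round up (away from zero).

class = single-mesh tooth geometry [involute pair 64T × 68T, m = 2.554]
base radii: r_b1 = 79.017999, r_b2 = 83.956624
tip radii: r_a1 = 83.061188, r_a2 = 88.756608
inv(α') = inv(14.796°) + 2·(-0.478-0.248)·tan α/(64+68) = 0.00299229  ⇒  α' = 11.83959°
a' = a·cos α / cos α' = 168.5640·cos 14.796°/cos 11.83959° = 166.517132
action lengths: √(r_a1²−r_b1²) = 25.599155, √(r_a2²−r_b2²) = 28.792720
base pitch p_b = π·m·cos α = 7.757574
CR = (25.599155 + 28.792720 − 166.517132·sin 11.83959°)/7.757574 = 2.607409
contact ratio ≈ 2.6074

2.6074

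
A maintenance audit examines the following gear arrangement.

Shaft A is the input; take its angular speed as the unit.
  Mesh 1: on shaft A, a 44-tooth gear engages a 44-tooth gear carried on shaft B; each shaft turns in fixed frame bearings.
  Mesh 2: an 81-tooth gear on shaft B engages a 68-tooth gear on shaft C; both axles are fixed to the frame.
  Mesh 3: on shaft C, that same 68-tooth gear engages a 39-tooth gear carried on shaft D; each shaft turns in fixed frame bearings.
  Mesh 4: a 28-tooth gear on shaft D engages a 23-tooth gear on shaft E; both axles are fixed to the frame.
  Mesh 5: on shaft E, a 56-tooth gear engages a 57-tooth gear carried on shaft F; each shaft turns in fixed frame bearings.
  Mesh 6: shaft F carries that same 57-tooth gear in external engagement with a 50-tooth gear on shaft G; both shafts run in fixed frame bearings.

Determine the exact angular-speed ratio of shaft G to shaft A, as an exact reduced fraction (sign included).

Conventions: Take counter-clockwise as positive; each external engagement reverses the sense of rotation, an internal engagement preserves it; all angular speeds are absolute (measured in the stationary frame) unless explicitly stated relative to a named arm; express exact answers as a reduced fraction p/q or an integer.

class = fixed-axis compound train [6 meshes; 6 ratios multiply, 6 sense flips]
mesh 1 [44T→44T]: running ratio 1, sense −
mesh 2 [81T→68T]: running ratio 81/68, sense +
mesh 3 [68T→39T]: running ratio 27/13, sense −
mesh 4 [28T→23T]: running ratio 756/299, sense +
mesh 5 [56T→57T]: running ratio 14112/5681, sense −
mesh 6 [57T→50T]: running ratio 21168/7475, sense +
ω_out/ω_in = 21168/7475

21168/7475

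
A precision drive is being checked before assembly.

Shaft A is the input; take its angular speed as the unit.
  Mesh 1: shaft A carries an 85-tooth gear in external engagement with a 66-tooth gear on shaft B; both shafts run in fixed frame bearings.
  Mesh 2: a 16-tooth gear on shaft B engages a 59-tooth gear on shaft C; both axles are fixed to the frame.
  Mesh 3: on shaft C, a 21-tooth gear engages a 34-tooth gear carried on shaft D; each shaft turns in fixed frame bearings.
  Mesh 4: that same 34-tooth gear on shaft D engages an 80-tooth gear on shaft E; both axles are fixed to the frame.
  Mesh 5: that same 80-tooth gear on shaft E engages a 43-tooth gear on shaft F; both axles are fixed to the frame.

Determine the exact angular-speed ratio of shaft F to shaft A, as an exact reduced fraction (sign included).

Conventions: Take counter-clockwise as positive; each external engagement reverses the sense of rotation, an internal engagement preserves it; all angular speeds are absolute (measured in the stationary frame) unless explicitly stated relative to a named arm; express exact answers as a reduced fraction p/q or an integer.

-4760/27907

class = fixed-axis compound train [5 meshes; 5 ratios multiply, 5 sense flips]
mesh 1 [85T→66T]: running ratio 85/66, sense −
mesh 2 [16T→59T]: running ratio 680/1947, sense +
mesh 3 [21T→34T]: running ratio 140/649, sense −
mesh 4 [34T→80T]: running ratio 119/1298, sense +
mesh 5 [80T→43T]: running ratio 4760/27907, sense −
ω_out/ω_in = -4760/27907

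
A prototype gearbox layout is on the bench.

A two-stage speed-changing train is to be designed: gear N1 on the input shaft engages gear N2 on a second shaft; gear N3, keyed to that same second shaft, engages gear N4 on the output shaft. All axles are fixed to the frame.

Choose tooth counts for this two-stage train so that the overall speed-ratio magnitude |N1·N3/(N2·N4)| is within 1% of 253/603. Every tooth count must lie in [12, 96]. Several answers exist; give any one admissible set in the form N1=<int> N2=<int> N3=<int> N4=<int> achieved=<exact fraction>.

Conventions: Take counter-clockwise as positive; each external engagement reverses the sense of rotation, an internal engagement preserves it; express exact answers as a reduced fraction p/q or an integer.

topology: fixed-axis compound train — 2 stages, target 253/603
target = 253/603 in lowest terms: an exact hit needs N1·N3 = k·253 and N2·N4 = k·603 for one integer k, every count in [12, 96]; additionally prefer no 1:1 stage (N1 ≠ N2, N3 ≠ N4)
k = 1: no 1:1-free in-range split of k·253 and k·603 into factor pairs; take k = 2
k = 2: N1·N3 = 506 = 22·23, N2·N4 = 1206 = 18·67
achieved = 22·23/(18·67) = 253/603; |achieved − target| = 0 ≤ 253/60300 ✓

N1=22 N2=18 N3=23 N4=67 achieved=253/603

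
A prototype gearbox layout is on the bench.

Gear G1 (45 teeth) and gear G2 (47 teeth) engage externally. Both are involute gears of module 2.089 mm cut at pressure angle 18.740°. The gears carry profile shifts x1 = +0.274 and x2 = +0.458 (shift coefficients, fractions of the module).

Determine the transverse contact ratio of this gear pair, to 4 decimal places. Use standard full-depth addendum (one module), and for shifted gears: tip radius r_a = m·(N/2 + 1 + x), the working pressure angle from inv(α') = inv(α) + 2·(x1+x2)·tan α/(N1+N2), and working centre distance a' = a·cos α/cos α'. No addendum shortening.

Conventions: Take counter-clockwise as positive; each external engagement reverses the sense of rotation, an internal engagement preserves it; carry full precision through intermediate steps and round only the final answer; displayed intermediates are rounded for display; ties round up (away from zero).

recognized (one external pair, fixed centres): single-mesh tooth geometry, m = 2.089, N1 = 45, N2 = 47
base radii: r_b1 = 44.510720, r_b2 = 46.488974
tip radii: r_a1 = 49.663886, r_a2 = 52.137262
inv(α') = inv(18.740°) + 2·(+0.274+0.458)·tan α/(45+47) = 0.01758358  ⇒  α' = 21.09236°
a' = a·cos α / cos α' = 96.0940·cos 18.740°/cos 21.09236° = 97.534348
action lengths: √(r_a1²−r_b1²) = 22.029467, √(r_a2²−r_b2²) = 23.602318
base pitch p_b = π·m·cos α = 6.214869
CR = (22.029467 + 23.602318 − 97.534348·sin 21.09236°)/6.214869 = 1.694623
contact ratio ≈ 1.6946

1.6946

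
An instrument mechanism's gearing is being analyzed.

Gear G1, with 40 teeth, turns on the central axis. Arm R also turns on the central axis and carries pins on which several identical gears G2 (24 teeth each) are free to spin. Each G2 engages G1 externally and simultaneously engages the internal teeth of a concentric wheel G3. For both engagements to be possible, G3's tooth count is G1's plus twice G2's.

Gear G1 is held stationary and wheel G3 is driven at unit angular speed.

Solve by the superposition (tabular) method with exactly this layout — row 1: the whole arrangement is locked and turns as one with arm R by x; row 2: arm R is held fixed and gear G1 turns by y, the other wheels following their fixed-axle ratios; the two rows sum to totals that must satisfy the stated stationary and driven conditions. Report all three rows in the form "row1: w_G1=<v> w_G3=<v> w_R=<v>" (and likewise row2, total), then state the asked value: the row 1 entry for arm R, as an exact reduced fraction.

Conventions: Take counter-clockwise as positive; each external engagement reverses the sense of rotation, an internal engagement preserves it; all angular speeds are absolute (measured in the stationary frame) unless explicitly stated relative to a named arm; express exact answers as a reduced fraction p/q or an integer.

row1: w_G1=11/16 w_G3=11/16 w_R=11/16
row2: w_G1=-11/16 w_G3=5/16 w_R=0
total: w_G1=0 w_G3=1 w_R=11/16
asked value: 11/16

recognized (axles ride arm R): planetary set, 40/24/88 teeth
row 1 (train locked, turned with arm): all members turn x
superposition row 2 [arm held]: sun y, ring −(40/88)·y, arm 0
boundary: total ω_sun = x + y = 0 and total ω_ring = x − (40/88)·y = 1  ⇒  y = -11/16, x = 11/16
row 2 ring = −(40/88)·(-11/16) = 5/16
totals (row 1 + row 2): sun 11/16 + (-11/16) = 0, ring 11/16 + 5/16 = 1, arm 11/16 + 0 = 11/16
asked cell (row1, arm) = 11/16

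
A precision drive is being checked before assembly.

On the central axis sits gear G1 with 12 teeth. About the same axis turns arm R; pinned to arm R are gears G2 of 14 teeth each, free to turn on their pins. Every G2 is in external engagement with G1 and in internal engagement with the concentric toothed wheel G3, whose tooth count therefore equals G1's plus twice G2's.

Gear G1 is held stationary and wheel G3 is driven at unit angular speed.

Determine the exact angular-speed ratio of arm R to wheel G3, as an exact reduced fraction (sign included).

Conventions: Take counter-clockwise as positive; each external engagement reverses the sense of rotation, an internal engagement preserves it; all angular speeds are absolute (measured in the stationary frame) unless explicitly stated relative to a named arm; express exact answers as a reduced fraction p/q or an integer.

10/13

class = planetary set [G3 = 12+2·14 = 40; Willis about the carrier]
ring teeth: 12 + 2·14 = 40
12(ω_sun−ω_arm) = −40(ω_ring−ω_arm),  ω_sun = 0, ω_ring = 1
12(0−ω_arm) = −40(1−ω_arm)  ⇒  52·ω_arm = 40  ⇒  ω_arm = 10/13
ω_out/ω_in = 10/13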